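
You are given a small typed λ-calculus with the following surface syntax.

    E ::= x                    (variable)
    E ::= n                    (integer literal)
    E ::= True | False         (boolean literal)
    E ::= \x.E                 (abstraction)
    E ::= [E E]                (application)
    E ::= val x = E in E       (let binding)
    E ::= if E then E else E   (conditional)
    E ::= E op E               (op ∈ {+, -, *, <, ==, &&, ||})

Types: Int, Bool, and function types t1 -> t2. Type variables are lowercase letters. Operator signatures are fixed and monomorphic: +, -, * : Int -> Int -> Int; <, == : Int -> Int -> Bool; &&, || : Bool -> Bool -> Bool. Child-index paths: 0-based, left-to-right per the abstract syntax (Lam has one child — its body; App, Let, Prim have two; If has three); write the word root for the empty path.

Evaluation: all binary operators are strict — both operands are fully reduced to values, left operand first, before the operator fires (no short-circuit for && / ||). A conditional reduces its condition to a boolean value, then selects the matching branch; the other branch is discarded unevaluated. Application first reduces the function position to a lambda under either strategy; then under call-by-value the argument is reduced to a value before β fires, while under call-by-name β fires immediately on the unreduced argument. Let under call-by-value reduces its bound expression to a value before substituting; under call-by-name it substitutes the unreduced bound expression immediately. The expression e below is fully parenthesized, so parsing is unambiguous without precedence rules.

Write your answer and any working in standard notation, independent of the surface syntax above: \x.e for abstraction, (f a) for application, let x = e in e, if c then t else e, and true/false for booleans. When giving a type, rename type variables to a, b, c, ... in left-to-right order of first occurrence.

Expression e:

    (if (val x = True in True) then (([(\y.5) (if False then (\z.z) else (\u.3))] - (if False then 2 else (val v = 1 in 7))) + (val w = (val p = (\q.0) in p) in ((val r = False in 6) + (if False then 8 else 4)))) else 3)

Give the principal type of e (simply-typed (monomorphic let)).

Answer: Int

Trace:
let x : Bool
  unify Bool ~ Bool
\y._ : a -> Int
  unify Bool ~ Bool
z : b
\z._ : b -> b
\u._ : c -> Int
  unify b -> b ~ c -> Int
  unify b ~ c
  unify c ~ Int
  unify a -> Int ~ (Int -> Int) -> d
  unify a ~ Int -> Int
  unify Int ~ d
_ _ : Int
  unify Int ~ Int
  unify Bool ~ Bool
let v : Int
  unify Int ~ Int
  unify Int ~ Int
  unify Int ~ Int
\q._ : e -> Int
let p : e -> Int
p : e -> Int
let w : e -> Int
let r : Bool
  unify Int ~ Int
  unify Bool ~ Bool
  unify Int ~ Int
  unify Int ~ Int
  unify Int ~ Int
  unify Int ~ Int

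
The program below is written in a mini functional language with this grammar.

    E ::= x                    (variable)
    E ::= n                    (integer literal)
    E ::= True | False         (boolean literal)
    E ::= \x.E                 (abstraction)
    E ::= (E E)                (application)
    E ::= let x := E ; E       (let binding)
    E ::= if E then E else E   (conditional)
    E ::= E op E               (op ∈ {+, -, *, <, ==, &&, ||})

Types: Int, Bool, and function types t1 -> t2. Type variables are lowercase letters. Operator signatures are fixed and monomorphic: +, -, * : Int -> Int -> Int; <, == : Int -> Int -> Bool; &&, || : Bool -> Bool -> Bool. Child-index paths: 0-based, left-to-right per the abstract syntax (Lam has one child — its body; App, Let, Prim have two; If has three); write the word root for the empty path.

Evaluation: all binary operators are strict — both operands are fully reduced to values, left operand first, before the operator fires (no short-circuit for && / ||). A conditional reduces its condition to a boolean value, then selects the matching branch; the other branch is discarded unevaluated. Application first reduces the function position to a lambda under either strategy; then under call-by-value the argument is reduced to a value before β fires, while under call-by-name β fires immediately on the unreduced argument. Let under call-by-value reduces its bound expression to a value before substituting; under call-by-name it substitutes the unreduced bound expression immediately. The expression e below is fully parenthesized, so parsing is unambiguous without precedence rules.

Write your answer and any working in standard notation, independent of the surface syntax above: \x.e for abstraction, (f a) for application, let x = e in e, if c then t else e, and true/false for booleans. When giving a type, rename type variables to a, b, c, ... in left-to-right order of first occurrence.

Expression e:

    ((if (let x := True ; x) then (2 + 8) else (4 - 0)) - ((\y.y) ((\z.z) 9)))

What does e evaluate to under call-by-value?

Derivation:
step 0: ((if (let x = true in x) then (2 + 8) else (4 - 0)) - ((\y.y) ((\z.z) 9)))
step 1: [let@0.0] ((if true then (2 + 8) else (4 - 0)) - ((\y.y) ((\z.z) 9)))
step 2: [if@0] ((2 + 8) - ((\y.y) ((\z.z) 9)))
step 3: [delta@0] (10 - ((\y.y) ((\z.z) 9)))
step 4: [beta@1.1] (10 - ((\y.y) 9))
step 5: [beta@1] (10 - 9)
step 6: [delta@root] 1

Answer: 1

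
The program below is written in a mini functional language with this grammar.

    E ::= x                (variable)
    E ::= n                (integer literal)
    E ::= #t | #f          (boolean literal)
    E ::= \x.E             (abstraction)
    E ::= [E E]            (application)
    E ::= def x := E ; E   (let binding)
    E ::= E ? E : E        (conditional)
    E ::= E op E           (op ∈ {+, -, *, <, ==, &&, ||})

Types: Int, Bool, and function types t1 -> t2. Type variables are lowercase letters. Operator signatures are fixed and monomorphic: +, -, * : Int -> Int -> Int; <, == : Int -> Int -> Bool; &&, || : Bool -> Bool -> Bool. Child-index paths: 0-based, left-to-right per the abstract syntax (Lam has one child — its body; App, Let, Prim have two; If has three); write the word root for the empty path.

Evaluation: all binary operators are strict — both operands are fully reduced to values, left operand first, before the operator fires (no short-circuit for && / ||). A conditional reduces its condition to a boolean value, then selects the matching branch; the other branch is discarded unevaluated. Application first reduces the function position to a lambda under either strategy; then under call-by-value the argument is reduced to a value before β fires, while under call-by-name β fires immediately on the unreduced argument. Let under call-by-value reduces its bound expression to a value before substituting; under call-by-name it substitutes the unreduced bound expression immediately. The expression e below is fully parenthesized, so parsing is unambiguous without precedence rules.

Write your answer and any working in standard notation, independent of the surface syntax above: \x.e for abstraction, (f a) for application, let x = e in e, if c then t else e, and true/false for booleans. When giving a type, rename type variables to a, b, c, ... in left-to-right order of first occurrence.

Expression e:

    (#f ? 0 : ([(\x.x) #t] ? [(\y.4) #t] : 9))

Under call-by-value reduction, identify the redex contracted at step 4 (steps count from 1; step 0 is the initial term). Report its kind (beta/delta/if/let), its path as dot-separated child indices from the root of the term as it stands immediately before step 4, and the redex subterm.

Working:
step 0: (if false then 0 else (if ((\x.x) true) then ((\y.4) true) else 9))
step 1: [if@root] (if ((\x.x) true) then ((\y.4) true) else 9)
step 2: [beta@0] (if true then ((\y.4) true) else 9)
step 3: [if@root] ((\y.4) true)
step 4: [beta@root] 4

Answer: beta at root : ((\y.4) true)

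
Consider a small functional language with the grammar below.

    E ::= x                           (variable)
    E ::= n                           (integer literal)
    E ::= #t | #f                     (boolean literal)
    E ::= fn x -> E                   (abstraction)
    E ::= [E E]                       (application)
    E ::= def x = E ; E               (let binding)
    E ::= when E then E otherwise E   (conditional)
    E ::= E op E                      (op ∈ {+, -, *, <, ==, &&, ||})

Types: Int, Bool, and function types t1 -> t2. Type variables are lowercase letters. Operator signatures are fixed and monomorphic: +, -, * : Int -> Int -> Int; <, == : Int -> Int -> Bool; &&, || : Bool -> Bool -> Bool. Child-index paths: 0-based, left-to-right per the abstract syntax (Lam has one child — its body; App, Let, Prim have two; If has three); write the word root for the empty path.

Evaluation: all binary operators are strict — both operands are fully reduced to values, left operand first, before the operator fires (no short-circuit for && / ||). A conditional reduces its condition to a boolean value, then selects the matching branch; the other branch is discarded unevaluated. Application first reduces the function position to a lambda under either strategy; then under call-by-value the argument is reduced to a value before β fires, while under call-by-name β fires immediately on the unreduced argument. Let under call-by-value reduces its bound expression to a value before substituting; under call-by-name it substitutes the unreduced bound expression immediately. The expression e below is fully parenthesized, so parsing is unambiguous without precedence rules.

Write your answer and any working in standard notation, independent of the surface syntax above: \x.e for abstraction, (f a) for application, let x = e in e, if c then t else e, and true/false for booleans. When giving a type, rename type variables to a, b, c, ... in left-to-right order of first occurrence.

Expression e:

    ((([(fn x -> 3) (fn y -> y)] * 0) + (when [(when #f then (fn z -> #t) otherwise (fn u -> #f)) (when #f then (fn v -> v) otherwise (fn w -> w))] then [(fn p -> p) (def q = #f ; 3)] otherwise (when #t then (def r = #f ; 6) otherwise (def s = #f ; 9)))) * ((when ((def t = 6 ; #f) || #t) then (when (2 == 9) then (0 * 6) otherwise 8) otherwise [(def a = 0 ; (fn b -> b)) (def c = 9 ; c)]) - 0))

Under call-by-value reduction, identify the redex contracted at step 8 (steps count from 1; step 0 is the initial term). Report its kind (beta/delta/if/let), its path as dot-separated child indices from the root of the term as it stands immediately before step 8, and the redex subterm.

Answer: let at 0.1 : (let r = false in 6)

Working:
step 0: (((((\x.3) (\y.y)) * 0) + (if ((if false then (\z.true) else (\u.false)) (if false then (\v.v) else (\w.w))) then ((\p.p) (let q = false in 3)) else (if true then (let r = false in 6) else (let s = false in 9)))) * ((if ((let t = 6 in false) || true) then (if (2 == 9) then (0 * 6) else 8) else ((let a = 0 in (\b.b)) (let c = 9 in c))) - 0))
step 1: [beta@0.0.0] (((3 * 0) + (if ((if false then (\z.true) else (\u.false)) (if false then (\v.v) else (\w.w))) then ((\p.p) (let q = false in 3)) else (if true then (let r = false in 6) else (let s = false in 9)))) * ((if ((let t = 6 in false) || true) then (if (2 == 9) then (0 * 6) else 8) else ((let a = 0 in (\b.b)) (let c = 9 in c))) - 0))
step 2: [delta@0.0] ((0 + (if ((if false then (\z.true) else (\u.false)) (if false then (\v.v) else (\w.w))) then ((\p.p) (let q = false in 3)) else (if true then (let r = false in 6) else (let s = false in 9)))) * ((if ((let t = 6 in false) || true) then (if (2 == 9) then (0 * 6) else 8) else ((let a = 0 in (\b.b)) (let c = 9 in c))) - 0))
step 3: [if@0.1.0.0] ((0 + (if ((\u.false) (if false then (\v.v) else (\w.w))) then ((\p.p) (let q = false in 3)) else (if true then (let r = false in 6) else (let s = false in 9)))) * ((if ((let t = 6 in false) || true) then (if (2 == 9) then (0 * 6) else 8) else ((let a = 0 in (\b.b)) (let c = 9 in c))) - 0))
step 4: [if@0.1.0.1] ((0 + (if ((\u.false) (\w.w)) then ((\p.p) (let q = false in 3)) else (if true then (let r = false in 6) else (let s = false in 9)))) * ((if ((let t = 6 in false) || true) then (if (2 == 9) then (0 * 6) else 8) else ((let a = 0 in (\b.b)) (let c = 9 in c))) - 0))
step 5: [beta@0.1.0] ((0 + (if false then ((\p.p) (let q = false in 3)) else (if true then (let r = false in 6) else (let s = false in 9)))) * ((if ((let t = 6 in false) || true) then (if (2 == 9) then (0 * 6) else 8) else ((let a = 0 in (\b.b)) (let c = 9 in c))) - 0))
step 6: [if@0.1] ((0 + (if true then (let r = false in 6) else (let s = false in 9))) * ((if ((let t = 6 in false) || true) then (if (2 == 9) then (0 * 6) else 8) else ((let a = 0 in (\b.b)) (let c = 9 in c))) - 0))
step 7: [if@0.1] ((0 + (let r = false in 6)) * ((if ((let t = 6 in false) || true) then (if (2 == 9) then (0 * 6) else 8) else ((let a = 0 in (\b.b)) (let c = 9 in c))) - 0))
step 8: [let@0.1] ((0 + 6) * ((if ((let t = 6 in false) || true) then (if (2 == 9) then (0 * 6) else 8) else ((let a = 0 in (\b.b)) (let c = 9 in c))) - 0))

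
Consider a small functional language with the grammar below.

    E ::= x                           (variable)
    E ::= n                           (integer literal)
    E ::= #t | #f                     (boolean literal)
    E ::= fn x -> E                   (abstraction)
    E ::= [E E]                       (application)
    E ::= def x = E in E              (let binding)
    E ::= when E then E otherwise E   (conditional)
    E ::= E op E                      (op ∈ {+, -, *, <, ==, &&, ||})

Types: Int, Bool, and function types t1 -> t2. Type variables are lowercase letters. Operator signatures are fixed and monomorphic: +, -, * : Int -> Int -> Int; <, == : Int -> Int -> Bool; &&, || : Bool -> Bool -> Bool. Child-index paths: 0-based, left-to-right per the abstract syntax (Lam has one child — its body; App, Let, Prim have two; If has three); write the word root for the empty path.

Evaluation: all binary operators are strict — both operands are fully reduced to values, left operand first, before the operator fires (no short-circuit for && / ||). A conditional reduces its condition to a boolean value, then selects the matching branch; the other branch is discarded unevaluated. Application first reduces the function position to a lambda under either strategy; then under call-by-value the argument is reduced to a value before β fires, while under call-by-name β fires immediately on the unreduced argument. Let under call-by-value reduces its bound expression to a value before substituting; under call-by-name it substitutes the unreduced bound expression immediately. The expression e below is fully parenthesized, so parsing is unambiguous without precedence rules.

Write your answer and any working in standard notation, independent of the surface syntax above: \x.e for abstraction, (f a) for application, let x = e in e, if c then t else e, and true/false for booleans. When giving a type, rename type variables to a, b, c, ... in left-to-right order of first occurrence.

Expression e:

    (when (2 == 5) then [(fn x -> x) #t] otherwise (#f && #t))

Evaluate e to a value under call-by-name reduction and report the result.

Answer: false

Working:
step 0: (if (2 == 5) then ((\x.x) true) else (false && true))
step 1: [delta@0] (if false then ((\x.x) true) else (false && true))
step 2: [if@root] (false && true)
step 3: [delta@root] false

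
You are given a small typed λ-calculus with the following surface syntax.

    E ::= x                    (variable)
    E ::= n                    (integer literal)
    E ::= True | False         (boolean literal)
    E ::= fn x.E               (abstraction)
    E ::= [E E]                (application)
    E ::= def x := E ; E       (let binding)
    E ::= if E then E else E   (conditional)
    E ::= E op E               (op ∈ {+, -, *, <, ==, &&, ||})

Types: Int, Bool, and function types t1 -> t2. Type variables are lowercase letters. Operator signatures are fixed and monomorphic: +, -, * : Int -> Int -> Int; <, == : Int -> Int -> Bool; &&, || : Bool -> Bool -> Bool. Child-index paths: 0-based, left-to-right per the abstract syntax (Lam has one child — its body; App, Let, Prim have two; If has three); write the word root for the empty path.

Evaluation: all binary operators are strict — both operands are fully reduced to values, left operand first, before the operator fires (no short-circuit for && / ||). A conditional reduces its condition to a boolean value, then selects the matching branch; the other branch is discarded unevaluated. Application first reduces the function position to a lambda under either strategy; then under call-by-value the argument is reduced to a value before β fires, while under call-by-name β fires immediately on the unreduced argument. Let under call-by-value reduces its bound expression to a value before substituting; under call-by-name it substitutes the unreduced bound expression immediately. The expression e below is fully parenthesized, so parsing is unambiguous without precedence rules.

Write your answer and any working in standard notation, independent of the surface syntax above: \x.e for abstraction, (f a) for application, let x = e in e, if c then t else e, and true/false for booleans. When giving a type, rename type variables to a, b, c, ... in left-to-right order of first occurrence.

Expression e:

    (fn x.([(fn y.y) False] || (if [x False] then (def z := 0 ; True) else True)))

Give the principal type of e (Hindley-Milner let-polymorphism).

Derivation:
y : b
\y._ : b -> b
  unify b -> b ~ Bool -> c
  unify b ~ Bool
  unify Bool ~ c
_ _ : Bool
  unify Bool ~ Bool
x : a
  unify a ~ Bool -> d
_ _ : d
  unify d ~ Bool
let z : Int
  unify Bool ~ Bool
  unify Bool ~ Bool
\x._ : (Bool -> Bool) -> Bool

Answer: (Bool -> Bool) -> Bool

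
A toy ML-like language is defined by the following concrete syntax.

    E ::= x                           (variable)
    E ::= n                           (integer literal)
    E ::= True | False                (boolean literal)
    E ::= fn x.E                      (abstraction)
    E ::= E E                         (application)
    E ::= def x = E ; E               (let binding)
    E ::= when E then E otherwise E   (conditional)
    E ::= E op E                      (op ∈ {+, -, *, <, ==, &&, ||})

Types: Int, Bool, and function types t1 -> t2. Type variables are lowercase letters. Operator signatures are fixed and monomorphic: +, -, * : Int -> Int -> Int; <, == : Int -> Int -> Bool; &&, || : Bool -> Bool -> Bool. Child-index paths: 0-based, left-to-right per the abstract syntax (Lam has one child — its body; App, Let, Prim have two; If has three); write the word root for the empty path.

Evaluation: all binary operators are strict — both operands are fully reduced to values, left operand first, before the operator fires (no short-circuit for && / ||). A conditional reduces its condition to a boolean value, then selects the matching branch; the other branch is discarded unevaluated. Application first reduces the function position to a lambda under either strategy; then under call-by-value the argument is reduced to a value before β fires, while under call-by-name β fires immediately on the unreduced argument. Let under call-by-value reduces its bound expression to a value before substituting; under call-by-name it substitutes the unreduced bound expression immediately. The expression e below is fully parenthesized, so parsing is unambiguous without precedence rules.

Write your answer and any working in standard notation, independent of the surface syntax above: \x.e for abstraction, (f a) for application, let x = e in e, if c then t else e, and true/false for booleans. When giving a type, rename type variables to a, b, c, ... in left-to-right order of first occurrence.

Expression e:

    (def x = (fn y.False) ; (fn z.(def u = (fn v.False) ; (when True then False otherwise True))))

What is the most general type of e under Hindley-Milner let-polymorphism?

Trace:
\y._ : a -> Bool
let x : forall. a -> Bool
\v._ : c -> Bool
let u : forall. c -> Bool
  unify Bool ~ Bool
  unify Bool ~ Bool
\z._ : b -> Bool

Answer: a -> Bool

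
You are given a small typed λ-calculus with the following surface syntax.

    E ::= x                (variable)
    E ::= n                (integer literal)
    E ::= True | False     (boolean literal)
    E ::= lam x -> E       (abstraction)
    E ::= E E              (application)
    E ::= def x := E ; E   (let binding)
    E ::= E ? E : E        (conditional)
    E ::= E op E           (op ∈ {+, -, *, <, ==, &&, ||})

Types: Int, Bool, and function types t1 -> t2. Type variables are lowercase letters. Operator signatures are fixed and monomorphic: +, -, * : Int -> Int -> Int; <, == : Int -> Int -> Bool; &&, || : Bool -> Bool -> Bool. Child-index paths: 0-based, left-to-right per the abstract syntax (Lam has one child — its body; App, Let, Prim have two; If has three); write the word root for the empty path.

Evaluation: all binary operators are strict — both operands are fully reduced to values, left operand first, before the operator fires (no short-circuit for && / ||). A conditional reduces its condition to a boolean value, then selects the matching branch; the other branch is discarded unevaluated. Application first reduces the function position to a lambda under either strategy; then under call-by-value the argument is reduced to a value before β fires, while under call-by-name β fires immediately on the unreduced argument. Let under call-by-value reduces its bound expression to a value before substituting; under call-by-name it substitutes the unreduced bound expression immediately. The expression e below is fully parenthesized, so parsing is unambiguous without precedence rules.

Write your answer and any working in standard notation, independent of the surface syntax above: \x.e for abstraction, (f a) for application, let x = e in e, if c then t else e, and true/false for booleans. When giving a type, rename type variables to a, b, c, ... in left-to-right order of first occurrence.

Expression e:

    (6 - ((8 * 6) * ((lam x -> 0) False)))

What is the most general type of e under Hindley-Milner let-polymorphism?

Derivation:
  unify Int ~ Int
  unify Int ~ Int
  unify Int ~ Int
  unify Int ~ Int
\x._ : a -> Int
  unify a -> Int ~ Bool -> b
  unify a ~ Bool
  unify Int ~ b
_ _ : Int
  unify Int ~ Int
  unify Int ~ Int

Answer: Int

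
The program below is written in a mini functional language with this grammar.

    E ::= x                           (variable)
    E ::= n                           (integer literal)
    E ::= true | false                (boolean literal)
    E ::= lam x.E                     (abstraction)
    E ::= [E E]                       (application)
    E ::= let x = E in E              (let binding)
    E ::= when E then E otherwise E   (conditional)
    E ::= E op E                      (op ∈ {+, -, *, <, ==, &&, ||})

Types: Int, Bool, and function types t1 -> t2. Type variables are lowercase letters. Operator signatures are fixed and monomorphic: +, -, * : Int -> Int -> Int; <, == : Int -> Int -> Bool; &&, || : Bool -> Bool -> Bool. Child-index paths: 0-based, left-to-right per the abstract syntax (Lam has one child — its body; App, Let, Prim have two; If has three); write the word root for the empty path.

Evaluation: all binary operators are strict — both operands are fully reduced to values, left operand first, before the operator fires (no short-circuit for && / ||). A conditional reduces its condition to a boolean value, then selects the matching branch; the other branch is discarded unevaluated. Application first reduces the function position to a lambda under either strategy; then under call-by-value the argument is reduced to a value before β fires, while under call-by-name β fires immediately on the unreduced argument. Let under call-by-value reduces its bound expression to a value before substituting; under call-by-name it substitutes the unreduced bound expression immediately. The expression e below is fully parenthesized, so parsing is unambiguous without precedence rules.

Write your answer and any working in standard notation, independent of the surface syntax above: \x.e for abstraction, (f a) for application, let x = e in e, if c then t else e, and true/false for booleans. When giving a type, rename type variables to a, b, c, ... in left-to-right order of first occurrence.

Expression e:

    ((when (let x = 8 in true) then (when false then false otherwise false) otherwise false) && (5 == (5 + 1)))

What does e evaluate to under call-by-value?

Answer: false

Derivation:
step 0: ((if (let x = 8 in true) then (if false then false else false) else false) && (5 == (5 + 1)))
step 1: [let@0.0] ((if true then (if false then false else false) else false) && (5 == (5 + 1)))
step 2: [if@0] ((if false then false else false) && (5 == (5 + 1)))
step 3: [if@0] (false && (5 == (5 + 1)))
step 4: [delta@1.1] (false && (5 == 6))
step 5: [delta@1] (false && false)
step 6: [delta@root] false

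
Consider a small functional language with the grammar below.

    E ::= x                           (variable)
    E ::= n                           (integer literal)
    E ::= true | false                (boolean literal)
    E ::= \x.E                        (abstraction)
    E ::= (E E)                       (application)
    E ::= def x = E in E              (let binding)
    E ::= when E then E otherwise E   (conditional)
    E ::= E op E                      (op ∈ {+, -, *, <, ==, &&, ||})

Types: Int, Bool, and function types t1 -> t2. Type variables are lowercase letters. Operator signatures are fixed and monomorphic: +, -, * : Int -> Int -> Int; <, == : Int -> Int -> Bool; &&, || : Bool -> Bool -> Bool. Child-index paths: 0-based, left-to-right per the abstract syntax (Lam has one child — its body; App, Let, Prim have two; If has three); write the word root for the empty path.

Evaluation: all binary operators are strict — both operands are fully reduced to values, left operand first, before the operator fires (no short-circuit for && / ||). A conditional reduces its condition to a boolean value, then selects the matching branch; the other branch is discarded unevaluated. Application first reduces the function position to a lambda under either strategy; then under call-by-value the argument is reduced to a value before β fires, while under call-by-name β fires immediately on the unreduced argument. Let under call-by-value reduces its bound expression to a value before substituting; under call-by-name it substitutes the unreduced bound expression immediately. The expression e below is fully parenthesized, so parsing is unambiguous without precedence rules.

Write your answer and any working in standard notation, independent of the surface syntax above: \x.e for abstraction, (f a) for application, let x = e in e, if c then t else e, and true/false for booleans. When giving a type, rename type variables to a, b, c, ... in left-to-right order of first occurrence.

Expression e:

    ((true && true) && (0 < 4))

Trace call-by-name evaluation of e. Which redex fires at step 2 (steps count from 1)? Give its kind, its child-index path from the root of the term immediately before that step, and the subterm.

Answer: delta at 1 : (0 < 4)

Derivation:
step 0: ((true && true) && (0 < 4))
step 1: [delta@0] (true && (0 < 4))
step 2: [delta@1] (true && true)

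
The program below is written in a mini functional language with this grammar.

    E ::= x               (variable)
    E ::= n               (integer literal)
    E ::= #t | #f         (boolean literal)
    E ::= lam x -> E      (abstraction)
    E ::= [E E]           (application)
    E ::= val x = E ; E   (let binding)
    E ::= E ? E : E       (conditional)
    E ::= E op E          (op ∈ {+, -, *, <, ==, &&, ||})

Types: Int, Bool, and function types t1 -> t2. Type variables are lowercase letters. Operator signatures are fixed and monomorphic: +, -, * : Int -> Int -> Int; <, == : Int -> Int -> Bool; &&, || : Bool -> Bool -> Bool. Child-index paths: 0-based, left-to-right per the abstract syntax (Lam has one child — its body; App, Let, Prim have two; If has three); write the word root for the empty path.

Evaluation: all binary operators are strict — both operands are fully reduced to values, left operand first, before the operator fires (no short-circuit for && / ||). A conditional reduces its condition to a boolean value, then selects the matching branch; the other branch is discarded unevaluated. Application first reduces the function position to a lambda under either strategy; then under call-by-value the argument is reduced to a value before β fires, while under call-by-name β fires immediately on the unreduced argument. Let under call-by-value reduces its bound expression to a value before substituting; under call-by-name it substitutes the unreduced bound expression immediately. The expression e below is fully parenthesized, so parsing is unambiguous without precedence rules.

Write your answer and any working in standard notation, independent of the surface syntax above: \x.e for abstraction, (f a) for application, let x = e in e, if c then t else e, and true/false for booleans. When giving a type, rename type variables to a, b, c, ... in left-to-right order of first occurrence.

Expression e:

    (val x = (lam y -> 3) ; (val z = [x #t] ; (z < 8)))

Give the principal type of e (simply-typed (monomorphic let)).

Answer: Bool

Derivation:
\y._ : a -> Int
let x : a -> Int
x : a -> Int
  unify a -> Int ~ Bool -> b
  unify a ~ Bool
  unify Int ~ b
_ _ : Int
let z : Int
z : Int
  unify Int ~ Int
  unify Int ~ Int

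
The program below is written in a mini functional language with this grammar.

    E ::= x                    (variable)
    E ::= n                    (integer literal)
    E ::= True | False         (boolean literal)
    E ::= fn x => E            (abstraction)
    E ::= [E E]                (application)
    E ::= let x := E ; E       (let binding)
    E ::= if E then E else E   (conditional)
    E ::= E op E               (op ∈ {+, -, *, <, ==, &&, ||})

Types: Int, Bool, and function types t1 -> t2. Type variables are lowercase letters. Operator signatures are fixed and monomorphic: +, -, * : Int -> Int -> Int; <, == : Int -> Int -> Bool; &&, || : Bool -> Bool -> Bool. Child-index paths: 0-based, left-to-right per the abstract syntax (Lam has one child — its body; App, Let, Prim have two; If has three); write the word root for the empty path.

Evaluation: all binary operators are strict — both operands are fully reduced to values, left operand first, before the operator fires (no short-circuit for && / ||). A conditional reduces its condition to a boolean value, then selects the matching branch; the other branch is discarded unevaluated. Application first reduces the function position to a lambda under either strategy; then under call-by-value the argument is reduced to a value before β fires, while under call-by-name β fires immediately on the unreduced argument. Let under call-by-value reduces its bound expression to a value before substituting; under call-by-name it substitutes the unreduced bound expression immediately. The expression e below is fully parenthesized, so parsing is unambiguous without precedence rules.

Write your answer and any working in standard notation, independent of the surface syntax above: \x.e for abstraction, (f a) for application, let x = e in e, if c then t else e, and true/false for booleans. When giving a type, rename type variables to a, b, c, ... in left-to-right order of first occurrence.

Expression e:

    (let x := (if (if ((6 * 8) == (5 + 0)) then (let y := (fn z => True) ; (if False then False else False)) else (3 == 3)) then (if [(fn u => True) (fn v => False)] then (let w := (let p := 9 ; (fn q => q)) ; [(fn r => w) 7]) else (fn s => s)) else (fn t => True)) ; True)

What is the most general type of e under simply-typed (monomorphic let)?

Working:
  unify Int ~ Int
  unify Int ~ Int
  unify Int ~ Int
  unify Int ~ Int
  unify Int ~ Int
  unify Int ~ Int
  unify Bool ~ Bool
\z._ : a -> Bool
let y : a -> Bool
  unify Bool ~ Bool
  unify Bool ~ Bool
  unify Int ~ Int
  unify Int ~ Int
  unify Bool ~ Bool
  unify Bool ~ Bool
\u._ : b -> Bool
\v._ : c -> Bool
  unify b -> Bool ~ (c -> Bool) -> d
  unify b ~ c -> Bool
  unify Bool ~ d
_ _ : Bool
  unify Bool ~ Bool
let p : Int
q : e
\q._ : e -> e
let w : e -> e
w : e -> e
\r._ : f -> e -> e
  unify f -> e -> e ~ Int -> g
  unify f ~ Int
  unify e -> e ~ g
_ _ : e -> e
s : h
\s._ : h -> h
  unify e -> e ~ h -> h
  unify e ~ h
  unify h ~ h
\t._ : i -> Bool
  unify h -> h ~ i -> Bool
  unify h ~ i
  unify i ~ Bool
let x : Bool -> Bool

Answer: Bool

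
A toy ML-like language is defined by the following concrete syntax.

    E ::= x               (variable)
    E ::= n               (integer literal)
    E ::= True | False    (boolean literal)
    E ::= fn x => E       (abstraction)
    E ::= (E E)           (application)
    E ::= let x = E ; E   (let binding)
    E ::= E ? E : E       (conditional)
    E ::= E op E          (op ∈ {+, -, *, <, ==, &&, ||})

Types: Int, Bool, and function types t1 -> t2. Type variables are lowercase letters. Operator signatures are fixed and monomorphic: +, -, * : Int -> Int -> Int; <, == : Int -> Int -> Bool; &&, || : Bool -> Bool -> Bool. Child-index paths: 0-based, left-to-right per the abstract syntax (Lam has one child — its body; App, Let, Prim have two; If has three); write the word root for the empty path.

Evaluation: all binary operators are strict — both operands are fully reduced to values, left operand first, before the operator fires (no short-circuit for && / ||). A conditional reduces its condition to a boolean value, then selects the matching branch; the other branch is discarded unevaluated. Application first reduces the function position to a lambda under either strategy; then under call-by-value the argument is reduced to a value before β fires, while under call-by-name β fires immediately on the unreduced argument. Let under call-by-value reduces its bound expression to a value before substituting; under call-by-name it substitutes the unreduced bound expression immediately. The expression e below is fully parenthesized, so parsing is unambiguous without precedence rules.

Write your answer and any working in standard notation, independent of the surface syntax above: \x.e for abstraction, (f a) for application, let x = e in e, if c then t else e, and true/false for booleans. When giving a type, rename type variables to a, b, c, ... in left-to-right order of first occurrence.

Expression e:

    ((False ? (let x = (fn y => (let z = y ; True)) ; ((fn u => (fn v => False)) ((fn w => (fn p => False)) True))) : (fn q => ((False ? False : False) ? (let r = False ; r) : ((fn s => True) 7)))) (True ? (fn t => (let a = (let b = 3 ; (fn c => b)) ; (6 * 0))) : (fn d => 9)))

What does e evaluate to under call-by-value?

Answer: true

Trace:
step 0: ((if false then (let x = (\y.(let z = y in true)) in ((\u.(\v.false)) ((\w.(\p.false)) true))) else (\q.(if (if false then false else false) then (let r = false in r) else ((\s.true) 7)))) (if true then (\t.(let a = (let b = 3 in (\c.b)) in (6 * 0))) else (\d.9)))
step 1: [if@0] ((\q.(if (if false then false else false) then (let r = false in r) else ((\s.true) 7))) (if true then (\t.(let a = (let b = 3 in (\c.b)) in (6 * 0))) else (\d.9)))
step 2: [if@1] ((\q.(if (if false then false else false) then (let r = false in r) else ((\s.true) 7))) (\t.(let a = (let b = 3 in (\c.b)) in (6 * 0))))
step 3: [beta@root] (if (if false then false else false) then (let r = false in r) else ((\s.true) 7))
step 4: [if@0] (if false then (let r = false in r) else ((\s.true) 7))
step 5: [if@root] ((\s.true) 7)
step 6: [beta@root] true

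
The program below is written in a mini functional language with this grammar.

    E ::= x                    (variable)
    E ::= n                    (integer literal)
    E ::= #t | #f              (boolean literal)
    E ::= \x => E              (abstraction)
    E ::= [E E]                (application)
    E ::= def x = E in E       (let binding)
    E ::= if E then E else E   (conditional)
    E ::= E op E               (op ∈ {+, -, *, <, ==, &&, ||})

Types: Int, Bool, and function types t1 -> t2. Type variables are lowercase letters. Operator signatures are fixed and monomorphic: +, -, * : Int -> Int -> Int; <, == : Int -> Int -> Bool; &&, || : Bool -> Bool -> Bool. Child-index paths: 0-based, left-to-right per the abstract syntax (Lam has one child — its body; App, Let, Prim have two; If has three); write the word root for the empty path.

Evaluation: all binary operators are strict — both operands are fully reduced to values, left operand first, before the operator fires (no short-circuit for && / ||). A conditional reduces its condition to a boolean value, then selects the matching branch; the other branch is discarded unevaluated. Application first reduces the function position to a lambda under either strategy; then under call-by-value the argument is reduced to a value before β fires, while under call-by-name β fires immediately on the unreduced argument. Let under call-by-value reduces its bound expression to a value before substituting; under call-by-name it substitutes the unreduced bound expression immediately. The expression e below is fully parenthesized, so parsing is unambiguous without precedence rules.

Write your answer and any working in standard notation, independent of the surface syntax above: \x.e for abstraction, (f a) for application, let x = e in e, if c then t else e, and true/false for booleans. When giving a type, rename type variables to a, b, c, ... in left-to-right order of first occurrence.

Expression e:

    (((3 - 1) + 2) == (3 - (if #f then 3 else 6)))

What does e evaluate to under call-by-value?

Working:
step 0: (((3 - 1) + 2) == (3 - (if false then 3 else 6)))
step 1: [delta@0.0] ((2 + 2) == (3 - (if false then 3 else 6)))
step 2: [delta@0] (4 == (3 - (if false then 3 else 6)))
step 3: [if@1.1] (4 == (3 - 6))
step 4: [delta@1] (4 == -3)
step 5: [delta@root] false

Answer: false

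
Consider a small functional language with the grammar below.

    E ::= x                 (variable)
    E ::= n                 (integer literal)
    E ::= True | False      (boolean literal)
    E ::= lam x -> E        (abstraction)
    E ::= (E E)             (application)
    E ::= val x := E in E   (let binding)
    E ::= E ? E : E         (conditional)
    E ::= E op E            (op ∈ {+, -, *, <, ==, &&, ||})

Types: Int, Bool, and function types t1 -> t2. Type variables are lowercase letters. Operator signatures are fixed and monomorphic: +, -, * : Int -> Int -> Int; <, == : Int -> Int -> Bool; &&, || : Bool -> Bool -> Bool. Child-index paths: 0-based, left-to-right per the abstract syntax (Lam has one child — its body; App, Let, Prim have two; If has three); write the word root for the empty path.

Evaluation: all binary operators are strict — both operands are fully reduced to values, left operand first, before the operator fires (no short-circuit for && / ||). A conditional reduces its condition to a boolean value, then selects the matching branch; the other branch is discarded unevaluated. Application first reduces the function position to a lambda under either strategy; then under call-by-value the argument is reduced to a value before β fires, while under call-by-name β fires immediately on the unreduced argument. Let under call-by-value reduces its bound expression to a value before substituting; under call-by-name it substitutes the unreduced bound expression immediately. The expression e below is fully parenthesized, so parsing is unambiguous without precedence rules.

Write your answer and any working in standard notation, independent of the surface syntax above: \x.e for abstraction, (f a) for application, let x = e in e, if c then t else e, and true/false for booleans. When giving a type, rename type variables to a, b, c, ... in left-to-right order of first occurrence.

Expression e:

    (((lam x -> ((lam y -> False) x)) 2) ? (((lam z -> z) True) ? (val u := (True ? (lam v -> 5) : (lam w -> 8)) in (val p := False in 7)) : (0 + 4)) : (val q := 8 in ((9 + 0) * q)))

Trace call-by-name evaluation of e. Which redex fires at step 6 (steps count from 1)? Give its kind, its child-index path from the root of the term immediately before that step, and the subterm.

Answer: delta at root : (9 * 8)

Trace:
step 0: (if ((\x.((\y.false) x)) 2) then (if ((\z.z) true) then (let u = (if true then (\v.5) else (\w.8)) in (let p = false in 7)) else (0 + 4)) else (let q = 8 in ((9 + 0) * q)))
step 1: [beta@0] (if ((\y.false) 2) then (if ((\z.z) true) then (let u = (if true then (\v.5) else (\w.8)) in (let p = false in 7)) else (0 + 4)) else (let q = 8 in ((9 + 0) * q)))
step 2: [beta@0] (if false then (if ((\z.z) true) then (let u = (if true then (\v.5) else (\w.8)) in (let p = false in 7)) else (0 + 4)) else (let q = 8 in ((9 + 0) * q)))
step 3: [if@root] (let q = 8 in ((9 + 0) * q))
step 4: [let@root] ((9 + 0) * 8)
step 5: [delta@0] (9 * 8)
step 6: [delta@root] 72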